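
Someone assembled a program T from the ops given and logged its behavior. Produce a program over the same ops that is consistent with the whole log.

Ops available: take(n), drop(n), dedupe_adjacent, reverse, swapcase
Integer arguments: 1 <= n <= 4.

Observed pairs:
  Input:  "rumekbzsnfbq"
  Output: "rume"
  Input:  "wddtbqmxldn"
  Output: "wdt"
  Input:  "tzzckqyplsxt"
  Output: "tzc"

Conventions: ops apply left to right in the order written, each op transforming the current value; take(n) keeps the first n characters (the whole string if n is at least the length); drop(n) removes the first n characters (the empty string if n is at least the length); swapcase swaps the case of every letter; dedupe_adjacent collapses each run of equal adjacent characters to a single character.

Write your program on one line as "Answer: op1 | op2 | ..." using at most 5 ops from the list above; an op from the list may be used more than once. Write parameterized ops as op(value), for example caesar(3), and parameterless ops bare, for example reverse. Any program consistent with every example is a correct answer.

take(4) | reverse | dedupe_adjacent | reverse

Check, running the answer program on each example:
  "rumekbzsnfbq" -> "rume" -> "emur" -> "emur" -> "rume"
  "wddtbqmxldn" -> "wddt" -> "tddw" -> "tdw" -> "wdt"
  "tzzckqyplsxt" -> "tzzc" -> "czzt" -> "czt" -> "tzc"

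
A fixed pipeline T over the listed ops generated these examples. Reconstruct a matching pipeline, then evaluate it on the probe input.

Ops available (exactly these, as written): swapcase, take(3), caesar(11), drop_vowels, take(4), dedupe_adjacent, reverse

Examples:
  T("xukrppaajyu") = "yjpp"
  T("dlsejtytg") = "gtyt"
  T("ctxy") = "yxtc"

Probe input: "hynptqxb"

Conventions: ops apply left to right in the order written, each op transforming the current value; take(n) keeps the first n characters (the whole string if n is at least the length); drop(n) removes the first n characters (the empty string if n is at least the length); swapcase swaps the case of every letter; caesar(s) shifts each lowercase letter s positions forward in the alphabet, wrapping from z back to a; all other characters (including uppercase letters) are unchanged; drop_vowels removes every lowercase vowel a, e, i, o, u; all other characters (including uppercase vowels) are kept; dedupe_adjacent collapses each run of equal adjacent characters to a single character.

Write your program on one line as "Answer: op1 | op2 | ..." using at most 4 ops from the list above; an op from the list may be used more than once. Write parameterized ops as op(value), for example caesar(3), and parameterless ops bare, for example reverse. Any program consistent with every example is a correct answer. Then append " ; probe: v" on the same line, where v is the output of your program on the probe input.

drop_vowels | reverse | take(4) ; probe: "bxqt"

Check, running the answer program on each example:
  "xukrppaajyu" -> "xkrppjy" -> "yjpprkx" -> "yjpp"
  "dlsejtytg" -> "dlsjtytg" -> "gtytjsld" -> "gtyt"
  "ctxy" -> "ctxy" -> "yxtc" -> "yxtc"
  probe: "hynptqxb" -> "hynptqxb" -> "bxqtpnyh" -> "bxqt"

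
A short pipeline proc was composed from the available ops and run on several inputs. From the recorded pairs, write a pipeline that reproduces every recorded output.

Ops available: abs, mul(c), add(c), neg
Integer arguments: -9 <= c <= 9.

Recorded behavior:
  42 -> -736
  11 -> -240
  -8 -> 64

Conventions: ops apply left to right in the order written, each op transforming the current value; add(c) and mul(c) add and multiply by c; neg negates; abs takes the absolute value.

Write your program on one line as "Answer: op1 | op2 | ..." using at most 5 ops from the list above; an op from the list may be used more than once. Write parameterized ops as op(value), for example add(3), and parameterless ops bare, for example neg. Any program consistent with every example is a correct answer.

mul(2) | add(7) | mul(-4) | mul(2) | add(-8)

Check, running the answer program on each example:
  42 -> 84 -> 91 -> -364 -> -728 -> -736
  11 -> 22 -> 29 -> -116 -> -232 -> -240
  -8 -> -16 -> -9 -> 36 -> 72 -> 64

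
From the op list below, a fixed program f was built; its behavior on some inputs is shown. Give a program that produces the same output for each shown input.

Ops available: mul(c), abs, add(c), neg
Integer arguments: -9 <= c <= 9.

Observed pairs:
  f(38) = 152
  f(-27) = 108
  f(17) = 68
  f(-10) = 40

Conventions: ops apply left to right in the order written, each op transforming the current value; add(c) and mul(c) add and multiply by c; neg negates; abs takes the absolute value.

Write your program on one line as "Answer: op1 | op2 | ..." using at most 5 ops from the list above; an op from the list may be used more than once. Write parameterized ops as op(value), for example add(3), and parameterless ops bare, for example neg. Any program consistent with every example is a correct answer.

abs | neg | mul(4) | abs

Check, running the answer program on each example:
  38 -> 38 -> -38 -> -152 -> 152
  -27 -> 27 -> -27 -> -108 -> 108
  17 -> 17 -> -17 -> -68 -> 68
  -10 -> 10 -> -10 -> -40 -> 40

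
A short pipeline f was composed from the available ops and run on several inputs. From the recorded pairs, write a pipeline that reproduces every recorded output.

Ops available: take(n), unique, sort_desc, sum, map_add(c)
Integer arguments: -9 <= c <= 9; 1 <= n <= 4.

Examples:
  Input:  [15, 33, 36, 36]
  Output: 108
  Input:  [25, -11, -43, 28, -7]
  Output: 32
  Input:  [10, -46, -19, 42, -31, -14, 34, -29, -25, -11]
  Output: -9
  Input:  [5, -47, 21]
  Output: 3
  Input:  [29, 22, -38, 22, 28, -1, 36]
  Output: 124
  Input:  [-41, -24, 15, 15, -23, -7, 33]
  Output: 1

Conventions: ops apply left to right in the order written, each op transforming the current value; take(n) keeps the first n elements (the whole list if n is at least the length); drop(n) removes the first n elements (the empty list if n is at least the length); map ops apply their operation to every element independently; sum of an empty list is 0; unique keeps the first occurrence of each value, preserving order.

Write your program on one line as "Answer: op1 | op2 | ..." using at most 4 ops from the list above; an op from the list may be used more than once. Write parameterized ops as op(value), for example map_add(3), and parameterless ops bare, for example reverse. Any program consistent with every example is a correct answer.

unique | map_add(8) | sum

Check, running the answer program on each example:
  [15, 33, 36, 36] -> [15, 33, 36] -> [23, 41, 44] -> 108
  [25, -11, -43, 28, -7] -> [25, -11, -43, 28, -7] -> [33, -3, -35, 36, 1] -> 32
  [10, -46, -19, 42, -31, -14, 34, -29, -25, -11] -> [10, -46, -19, 42, -31, -14, 34, -29, -25, -11] -> [18, -38, -11, 50, -23, -6, 42, -21, -17, -3] -> -9
  [5, -47, 21] -> [5, -47, 21] -> [13, -39, 29] -> 3
  [29, 22, -38, 22, 28, -1, 36] -> [29, 22, -38, 28, -1, 36] -> [37, 30, -30, 36, 7, 44] -> 124
  [-41, -24, 15, 15, -23, -7, 33] -> [-41, -24, 15, -23, -7, 33] -> [-33, -16, 23, -15, 1, 41] -> 1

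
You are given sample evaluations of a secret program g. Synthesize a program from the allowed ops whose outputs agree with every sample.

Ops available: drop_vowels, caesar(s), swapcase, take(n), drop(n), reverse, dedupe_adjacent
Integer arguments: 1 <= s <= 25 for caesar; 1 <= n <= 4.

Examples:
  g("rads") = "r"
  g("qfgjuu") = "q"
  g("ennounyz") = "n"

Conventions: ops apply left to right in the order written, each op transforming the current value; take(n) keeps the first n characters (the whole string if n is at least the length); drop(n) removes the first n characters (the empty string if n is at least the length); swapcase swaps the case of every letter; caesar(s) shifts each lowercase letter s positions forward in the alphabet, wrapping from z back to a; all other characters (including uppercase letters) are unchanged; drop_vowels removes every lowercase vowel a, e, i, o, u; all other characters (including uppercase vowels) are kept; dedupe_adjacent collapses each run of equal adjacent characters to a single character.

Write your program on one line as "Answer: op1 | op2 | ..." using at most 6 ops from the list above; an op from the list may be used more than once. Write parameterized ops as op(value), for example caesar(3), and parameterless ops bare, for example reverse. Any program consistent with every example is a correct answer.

reverse | drop_vowels | reverse | dedupe_adjacent | take(1)

Check, running the answer program on each example:
  "rads" -> "sdar" -> "sdr" -> "rds" -> "rds" -> "r"
  "qfgjuu" -> "uujgfq" -> "jgfq" -> "qfgj" -> "qfgj" -> "q"
  "ennounyz" -> "zynuonne" -> "zynnn" -> "nnnyz" -> "nyz" -> "n"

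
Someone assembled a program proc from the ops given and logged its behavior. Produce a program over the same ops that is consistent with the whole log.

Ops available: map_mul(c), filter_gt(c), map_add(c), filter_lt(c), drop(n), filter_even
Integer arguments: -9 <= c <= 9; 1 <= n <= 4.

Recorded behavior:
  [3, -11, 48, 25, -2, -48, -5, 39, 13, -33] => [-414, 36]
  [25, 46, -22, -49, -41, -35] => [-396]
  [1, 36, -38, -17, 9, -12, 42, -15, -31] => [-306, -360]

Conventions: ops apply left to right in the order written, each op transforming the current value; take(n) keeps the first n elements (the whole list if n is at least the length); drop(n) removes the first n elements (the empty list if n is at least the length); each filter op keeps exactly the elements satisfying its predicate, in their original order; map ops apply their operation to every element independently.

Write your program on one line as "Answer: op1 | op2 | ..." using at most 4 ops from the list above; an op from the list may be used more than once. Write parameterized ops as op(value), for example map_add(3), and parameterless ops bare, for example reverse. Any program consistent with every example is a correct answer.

filter_gt(-7) | filter_even | map_add(-2) | map_mul(-9)

Check, running the answer program on each example:
  [3, -11, 48, 25, -2, -48, -5, 39, 13, -33] -> [3, 48, 25, -2, -5, 39, 13] -> [48, -2] -> [46, -4] -> [-414, 36]
  [25, 46, -22, -49, -41, -35] -> [25, 46] -> [46] -> [44] -> [-396]
  [1, 36, -38, -17, 9, -12, 42, -15, -31] -> [1, 36, 9, 42] -> [36, 42] -> [34, 40] -> [-306, -360]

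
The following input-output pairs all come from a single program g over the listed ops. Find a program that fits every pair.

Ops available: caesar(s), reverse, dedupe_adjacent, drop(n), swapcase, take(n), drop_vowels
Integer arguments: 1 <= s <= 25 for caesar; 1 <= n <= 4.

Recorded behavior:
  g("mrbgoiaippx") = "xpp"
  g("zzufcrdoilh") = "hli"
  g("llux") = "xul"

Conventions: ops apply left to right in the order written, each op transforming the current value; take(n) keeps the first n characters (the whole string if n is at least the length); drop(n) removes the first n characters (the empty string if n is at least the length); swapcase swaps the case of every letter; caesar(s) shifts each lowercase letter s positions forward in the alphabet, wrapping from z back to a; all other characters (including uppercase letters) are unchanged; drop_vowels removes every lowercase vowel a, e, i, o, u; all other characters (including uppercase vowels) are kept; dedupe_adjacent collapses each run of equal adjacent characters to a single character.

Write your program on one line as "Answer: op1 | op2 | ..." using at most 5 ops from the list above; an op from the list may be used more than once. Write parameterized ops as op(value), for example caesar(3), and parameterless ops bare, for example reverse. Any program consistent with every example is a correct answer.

reverse | take(4) | swapcase | take(3) | swapcase

Check, running the answer program on each example:
  "mrbgoiaippx" -> "xppiaiogbrm" -> "xppi" -> "XPPI" -> "XPP" -> "xpp"
  "zzufcrdoilh" -> "hliodrcfuzz" -> "hlio" -> "HLIO" -> "HLI" -> "hli"
  "llux" -> "xull" -> "xull" -> "XULL" -> "XUL" -> "xul"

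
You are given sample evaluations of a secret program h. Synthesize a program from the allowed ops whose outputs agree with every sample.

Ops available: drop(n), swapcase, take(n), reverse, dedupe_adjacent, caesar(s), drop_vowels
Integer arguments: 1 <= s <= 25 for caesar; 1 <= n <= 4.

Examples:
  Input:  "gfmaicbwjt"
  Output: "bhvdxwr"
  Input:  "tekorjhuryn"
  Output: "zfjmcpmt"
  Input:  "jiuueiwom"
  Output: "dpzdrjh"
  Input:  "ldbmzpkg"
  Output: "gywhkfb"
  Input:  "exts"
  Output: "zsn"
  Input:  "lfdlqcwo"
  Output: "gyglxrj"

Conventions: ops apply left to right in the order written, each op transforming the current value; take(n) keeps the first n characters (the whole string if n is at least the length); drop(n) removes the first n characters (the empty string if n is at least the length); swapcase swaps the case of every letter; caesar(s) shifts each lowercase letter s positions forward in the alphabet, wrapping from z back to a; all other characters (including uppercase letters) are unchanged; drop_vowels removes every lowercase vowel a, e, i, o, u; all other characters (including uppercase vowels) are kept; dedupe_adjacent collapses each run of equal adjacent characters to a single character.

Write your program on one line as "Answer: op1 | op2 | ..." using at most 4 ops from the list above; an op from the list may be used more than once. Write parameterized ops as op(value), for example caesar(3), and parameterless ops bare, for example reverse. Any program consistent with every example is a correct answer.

dedupe_adjacent | caesar(21) | drop_vowels

Check, running the answer program on each example:
  "gfmaicbwjt" -> "gfmaicbwjt" -> "bahvdxwreo" -> "bhvdxwr"
  "tekorjhuryn" -> "tekorjhuryn" -> "ozfjmecpmti" -> "zfjmcpmt"
  "jiuueiwom" -> "jiueiwom" -> "edpzdrjh" -> "dpzdrjh"
  "ldbmzpkg" -> "ldbmzpkg" -> "gywhukfb" -> "gywhkfb"
  "exts" -> "exts" -> "zson" -> "zsn"
  "lfdlqcwo" -> "lfdlqcwo" -> "gayglxrj" -> "gyglxrj"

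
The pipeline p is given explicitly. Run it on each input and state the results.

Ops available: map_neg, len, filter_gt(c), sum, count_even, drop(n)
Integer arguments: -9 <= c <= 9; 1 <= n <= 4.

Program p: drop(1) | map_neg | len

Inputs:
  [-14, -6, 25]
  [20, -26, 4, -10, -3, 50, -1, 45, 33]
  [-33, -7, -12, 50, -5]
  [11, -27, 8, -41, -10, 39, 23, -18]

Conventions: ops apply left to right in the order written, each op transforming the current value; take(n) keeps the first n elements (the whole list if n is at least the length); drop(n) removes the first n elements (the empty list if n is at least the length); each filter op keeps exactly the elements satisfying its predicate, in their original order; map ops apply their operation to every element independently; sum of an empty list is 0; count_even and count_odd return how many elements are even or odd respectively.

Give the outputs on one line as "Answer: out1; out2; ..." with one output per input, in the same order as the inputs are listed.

Execution, op by op:
  [-14, -6, 25] -> [-6, 25] -> [6, -25] -> 2
  [20, -26, 4, -10, -3, 50, -1, 45, 33] -> [-26, 4, -10, -3, 50, -1, 45, 33] -> [26, -4, 10, 3, -50, 1, -45, -33] -> 8
  [-33, -7, -12, 50, -5] -> [-7, -12, 50, -5] -> [7, 12, -50, 5] -> 4
  [11, -27, 8, -41, -10, 39, 23, -18] -> [-27, 8, -41, -10, 39, 23, -18] -> [27, -8, 41, 10, -39, -23, 18] -> 7

2; 8; 4; 7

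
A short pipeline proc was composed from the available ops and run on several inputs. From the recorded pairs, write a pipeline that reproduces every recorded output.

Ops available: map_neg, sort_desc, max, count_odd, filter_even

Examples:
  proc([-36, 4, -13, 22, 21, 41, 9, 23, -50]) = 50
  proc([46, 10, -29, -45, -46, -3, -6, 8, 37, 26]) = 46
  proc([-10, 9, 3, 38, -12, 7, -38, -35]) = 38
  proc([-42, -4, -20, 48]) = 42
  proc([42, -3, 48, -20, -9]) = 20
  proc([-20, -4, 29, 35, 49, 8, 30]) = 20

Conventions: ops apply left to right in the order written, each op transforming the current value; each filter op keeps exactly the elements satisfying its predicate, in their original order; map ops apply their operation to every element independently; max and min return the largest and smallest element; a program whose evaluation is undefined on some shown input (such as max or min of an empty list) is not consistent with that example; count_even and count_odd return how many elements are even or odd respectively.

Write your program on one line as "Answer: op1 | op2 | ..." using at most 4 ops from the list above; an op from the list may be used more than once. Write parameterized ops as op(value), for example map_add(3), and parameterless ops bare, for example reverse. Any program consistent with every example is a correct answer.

sort_desc | map_neg | max

Check, running the answer program on each example:
  [-36, 4, -13, 22, 21, 41, 9, 23, -50] -> [41, 23, 22, 21, 9, 4, -13, -36, -50] -> [-41, -23, -22, -21, -9, -4, 13, 36, 50] -> 50
  [46, 10, -29, -45, -46, -3, -6, 8, 37, 26] -> [46, 37, 26, 10, 8, -3, -6, -29, -45, -46] -> [-46, -37, -26, -10, -8, 3, 6, 29, 45, 46] -> 46
  [-10, 9, 3, 38, -12, 7, -38, -35] -> [38, 9, 7, 3, -10, -12, -35, -38] -> [-38, -9, -7, -3, 10, 12, 35, 38] -> 38
  [-42, -4, -20, 48] -> [48, -4, -20, -42] -> [-48, 4, 20, 42] -> 42
  [42, -3, 48, -20, -9] -> [48, 42, -3, -9, -20] -> [-48, -42, 3, 9, 20] -> 20
  [-20, -4, 29, 35, 49, 8, 30] -> [49, 35, 30, 29, 8, -4, -20] -> [-49, -35, -30, -29, -8, 4, 20] -> 20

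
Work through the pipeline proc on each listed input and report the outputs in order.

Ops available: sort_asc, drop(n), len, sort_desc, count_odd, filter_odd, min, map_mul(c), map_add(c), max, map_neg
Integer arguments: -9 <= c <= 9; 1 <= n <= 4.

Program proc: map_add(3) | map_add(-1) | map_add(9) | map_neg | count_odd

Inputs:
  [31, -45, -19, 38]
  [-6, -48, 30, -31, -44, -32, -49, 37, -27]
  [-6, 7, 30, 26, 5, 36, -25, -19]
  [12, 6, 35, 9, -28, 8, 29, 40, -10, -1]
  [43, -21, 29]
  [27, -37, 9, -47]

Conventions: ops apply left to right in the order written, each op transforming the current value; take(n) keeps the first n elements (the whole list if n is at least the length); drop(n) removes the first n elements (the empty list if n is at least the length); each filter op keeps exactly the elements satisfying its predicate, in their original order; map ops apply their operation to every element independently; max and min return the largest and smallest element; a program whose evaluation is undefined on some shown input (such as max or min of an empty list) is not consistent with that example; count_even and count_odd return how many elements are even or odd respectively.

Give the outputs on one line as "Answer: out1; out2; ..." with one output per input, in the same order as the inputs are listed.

Execution, op by op:
  [31, -45, -19, 38] -> [34, -42, -16, 41] -> [33, -43, -17, 40] -> [42, -34, -8, 49] -> [-42, 34, 8, -49] -> 1
  [-6, -48, 30, -31, -44, -32, -49, 37, -27] -> [-3, -45, 33, -28, -41, -29, -46, 40, -24] -> [-4, -46, 32, -29, -42, -30, -47, 39, -25] -> [5, -37, 41, -20, -33, -21, -38, 48, -16] -> [-5, 37, -41, 20, 33, 21, 38, -48, 16] -> 5
  [-6, 7, 30, 26, 5, 36, -25, -19] -> [-3, 10, 33, 29, 8, 39, -22, -16] -> [-4, 9, 32, 28, 7, 38, -23, -17] -> [5, 18, 41, 37, 16, 47, -14, -8] -> [-5, -18, -41, -37, -16, -47, 14, 8] -> 4
  [12, 6, 35, 9, -28, 8, 29, 40, -10, -1] -> [15, 9, 38, 12, -25, 11, 32, 43, -7, 2] -> [14, 8, 37, 11, -26, 10, 31, 42, -8, 1] -> [23, 17, 46, 20, -17, 19, 40, 51, 1, 10] -> [-23, -17, -46, -20, 17, -19, -40, -51, -1, -10] -> 6
  [43, -21, 29] -> [46, -18, 32] -> [45, -19, 31] -> [54, -10, 40] -> [-54, 10, -40] -> 0
  [27, -37, 9, -47] -> [30, -34, 12, -44] -> [29, -35, 11, -45] -> [38, -26, 20, -36] -> [-38, 26, -20, 36] -> 0

1; 5; 4; 6; 0; 0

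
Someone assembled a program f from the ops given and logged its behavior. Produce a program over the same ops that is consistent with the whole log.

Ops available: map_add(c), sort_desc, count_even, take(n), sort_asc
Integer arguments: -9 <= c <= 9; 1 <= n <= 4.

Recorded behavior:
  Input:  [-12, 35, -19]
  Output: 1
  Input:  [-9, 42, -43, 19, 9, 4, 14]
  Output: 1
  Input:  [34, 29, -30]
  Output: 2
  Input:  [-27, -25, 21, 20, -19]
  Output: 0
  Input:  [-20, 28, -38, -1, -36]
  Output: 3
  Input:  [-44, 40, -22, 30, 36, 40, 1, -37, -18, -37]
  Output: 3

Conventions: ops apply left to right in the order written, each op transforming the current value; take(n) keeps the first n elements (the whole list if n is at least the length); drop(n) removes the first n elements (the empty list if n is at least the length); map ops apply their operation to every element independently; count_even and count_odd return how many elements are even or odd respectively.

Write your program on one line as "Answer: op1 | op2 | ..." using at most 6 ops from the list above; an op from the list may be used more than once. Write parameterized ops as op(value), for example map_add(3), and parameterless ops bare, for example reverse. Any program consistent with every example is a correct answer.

map_add(-5) | take(3) | sort_desc | map_add(-3) | count_even

Check, running the answer program on each example:
  [-12, 35, -19] -> [-17, 30, -24] -> [-17, 30, -24] -> [30, -17, -24] -> [27, -20, -27] -> 1
  [-9, 42, -43, 19, 9, 4, 14] -> [-14, 37, -48, 14, 4, -1, 9] -> [-14, 37, -48] -> [37, -14, -48] -> [34, -17, -51] -> 1
  [34, 29, -30] -> [29, 24, -35] -> [29, 24, -35] -> [29, 24, -35] -> [26, 21, -38] -> 2
  [-27, -25, 21, 20, -19] -> [-32, -30, 16, 15, -24] -> [-32, -30, 16] -> [16, -30, -32] -> [13, -33, -35] -> 0
  [-20, 28, -38, -1, -36] -> [-25, 23, -43, -6, -41] -> [-25, 23, -43] -> [23, -25, -43] -> [20, -28, -46] -> 3
  [-44, 40, -22, 30, 36, 40, 1, -37, -18, -37] -> [-49, 35, -27, 25, 31, 35, -4, -42, -23, -42] -> [-49, 35, -27] -> [35, -27, -49] -> [32, -30, -52] -> 3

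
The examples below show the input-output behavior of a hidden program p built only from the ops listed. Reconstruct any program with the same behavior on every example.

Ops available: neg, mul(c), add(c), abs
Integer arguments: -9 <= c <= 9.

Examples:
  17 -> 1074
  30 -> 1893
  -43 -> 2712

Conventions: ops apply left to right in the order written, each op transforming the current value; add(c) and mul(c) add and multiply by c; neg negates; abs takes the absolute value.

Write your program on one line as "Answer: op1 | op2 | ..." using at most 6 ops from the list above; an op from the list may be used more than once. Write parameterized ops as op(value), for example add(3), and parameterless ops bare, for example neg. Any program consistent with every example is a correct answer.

mul(9) | neg | mul(-7) | abs | add(3)

Check, running the answer program on each example:
  17 -> 153 -> -153 -> 1071 -> 1071 -> 1074
  30 -> 270 -> -270 -> 1890 -> 1890 -> 1893
  -43 -> -387 -> 387 -> -2709 -> 2709 -> 2712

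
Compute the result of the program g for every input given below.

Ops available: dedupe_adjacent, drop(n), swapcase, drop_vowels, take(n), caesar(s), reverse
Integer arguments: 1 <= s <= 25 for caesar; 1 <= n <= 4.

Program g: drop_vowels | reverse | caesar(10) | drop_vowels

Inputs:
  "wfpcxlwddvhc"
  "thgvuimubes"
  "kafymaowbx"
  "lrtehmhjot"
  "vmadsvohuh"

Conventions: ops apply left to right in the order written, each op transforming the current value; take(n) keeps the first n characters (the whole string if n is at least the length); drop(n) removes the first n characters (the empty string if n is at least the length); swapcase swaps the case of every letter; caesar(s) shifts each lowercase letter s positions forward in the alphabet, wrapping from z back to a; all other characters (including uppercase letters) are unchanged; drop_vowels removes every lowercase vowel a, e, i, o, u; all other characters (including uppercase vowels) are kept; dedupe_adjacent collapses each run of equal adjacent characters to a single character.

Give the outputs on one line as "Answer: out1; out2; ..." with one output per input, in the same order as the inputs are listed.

"mrfnngvhmzpg"; "clwfqrd"; "hlgwp"; "dtrwrdbv"; "rrfcnwf"

Execution, op by op:
  "wfpcxlwddvhc" -> "wfpcxlwddvhc" -> "chvddwlxcpfw" -> "mrfnngvhmzpg" -> "mrfnngvhmzpg"
  "thgvuimubes" -> "thgvmbs" -> "sbmvght" -> "clwfqrd" -> "clwfqrd"
  "kafymaowbx" -> "kfymwbx" -> "xbwmyfk" -> "hlgwipu" -> "hlgwp"
  "lrtehmhjot" -> "lrthmhjt" -> "tjhmhtrl" -> "dtrwrdbv" -> "dtrwrdbv"
  "vmadsvohuh" -> "vmdsvhh" -> "hhvsdmv" -> "rrfcnwf" -> "rrfcnwf"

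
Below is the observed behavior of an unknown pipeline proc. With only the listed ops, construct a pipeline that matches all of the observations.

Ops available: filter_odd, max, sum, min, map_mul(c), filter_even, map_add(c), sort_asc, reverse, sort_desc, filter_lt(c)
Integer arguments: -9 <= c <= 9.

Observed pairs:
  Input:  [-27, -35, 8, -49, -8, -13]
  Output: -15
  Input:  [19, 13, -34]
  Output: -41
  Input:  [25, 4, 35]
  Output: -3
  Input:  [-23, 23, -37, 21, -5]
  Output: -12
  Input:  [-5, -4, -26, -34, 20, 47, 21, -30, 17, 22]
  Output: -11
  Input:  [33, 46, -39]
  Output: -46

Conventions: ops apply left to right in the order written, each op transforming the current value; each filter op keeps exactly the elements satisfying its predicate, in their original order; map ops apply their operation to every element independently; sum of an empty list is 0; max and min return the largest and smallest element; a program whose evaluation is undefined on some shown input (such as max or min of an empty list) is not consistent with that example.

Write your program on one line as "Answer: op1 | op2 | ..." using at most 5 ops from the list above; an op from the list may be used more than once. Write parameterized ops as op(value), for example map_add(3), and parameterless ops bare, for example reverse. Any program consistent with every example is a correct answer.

filter_lt(6) | reverse | sort_desc | map_add(-7) | max

Check, running the answer program on each example:
  [-27, -35, 8, -49, -8, -13] -> [-27, -35, -49, -8, -13] -> [-13, -8, -49, -35, -27] -> [-8, -13, -27, -35, -49] -> [-15, -20, -34, -42, -56] -> -15
  [19, 13, -34] -> [-34] -> [-34] -> [-34] -> [-41] -> -41
  [25, 4, 35] -> [4] -> [4] -> [4] -> [-3] -> -3
  [-23, 23, -37, 21, -5] -> [-23, -37, -5] -> [-5, -37, -23] -> [-5, -23, -37] -> [-12, -30, -44] -> -12
  [-5, -4, -26, -34, 20, 47, 21, -30, 17, 22] -> [-5, -4, -26, -34, -30] -> [-30, -34, -26, -4, -5] -> [-4, -5, -26, -30, -34] -> [-11, -12, -33, -37, -41] -> -11
  [33, 46, -39] -> [-39] -> [-39] -> [-39] -> [-46] -> -46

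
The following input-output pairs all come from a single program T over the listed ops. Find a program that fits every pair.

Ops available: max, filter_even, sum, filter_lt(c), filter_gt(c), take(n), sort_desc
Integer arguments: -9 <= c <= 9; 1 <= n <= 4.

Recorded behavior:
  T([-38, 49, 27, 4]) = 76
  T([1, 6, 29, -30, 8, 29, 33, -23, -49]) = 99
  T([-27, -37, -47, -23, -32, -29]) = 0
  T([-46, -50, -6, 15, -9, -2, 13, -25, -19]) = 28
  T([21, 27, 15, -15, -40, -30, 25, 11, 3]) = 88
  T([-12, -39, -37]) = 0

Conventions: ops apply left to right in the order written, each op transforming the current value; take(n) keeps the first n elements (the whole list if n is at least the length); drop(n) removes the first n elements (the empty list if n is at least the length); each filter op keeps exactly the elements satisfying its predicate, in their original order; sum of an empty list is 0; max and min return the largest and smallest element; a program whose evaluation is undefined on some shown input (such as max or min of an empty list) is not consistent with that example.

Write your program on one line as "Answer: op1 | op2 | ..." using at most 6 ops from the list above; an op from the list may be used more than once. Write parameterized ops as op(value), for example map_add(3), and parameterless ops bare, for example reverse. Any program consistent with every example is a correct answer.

filter_gt(-1) | sort_desc | take(4) | filter_gt(5) | sum

Check, running the answer program on each example:
  [-38, 49, 27, 4] -> [49, 27, 4] -> [49, 27, 4] -> [49, 27, 4] -> [49, 27] -> 76
  [1, 6, 29, -30, 8, 29, 33, -23, -49] -> [1, 6, 29, 8, 29, 33] -> [33, 29, 29, 8, 6, 1] -> [33, 29, 29, 8] -> [33, 29, 29, 8] -> 99
  [-27, -37, -47, -23, -32, -29] -> [] -> [] -> [] -> [] -> 0
  [-46, -50, -6, 15, -9, -2, 13, -25, -19] -> [15, 13] -> [15, 13] -> [15, 13] -> [15, 13] -> 28
  [21, 27, 15, -15, -40, -30, 25, 11, 3] -> [21, 27, 15, 25, 11, 3] -> [27, 25, 21, 15, 11, 3] -> [27, 25, 21, 15] -> [27, 25, 21, 15] -> 88
  [-12, -39, -37] -> [] -> [] -> [] -> [] -> 0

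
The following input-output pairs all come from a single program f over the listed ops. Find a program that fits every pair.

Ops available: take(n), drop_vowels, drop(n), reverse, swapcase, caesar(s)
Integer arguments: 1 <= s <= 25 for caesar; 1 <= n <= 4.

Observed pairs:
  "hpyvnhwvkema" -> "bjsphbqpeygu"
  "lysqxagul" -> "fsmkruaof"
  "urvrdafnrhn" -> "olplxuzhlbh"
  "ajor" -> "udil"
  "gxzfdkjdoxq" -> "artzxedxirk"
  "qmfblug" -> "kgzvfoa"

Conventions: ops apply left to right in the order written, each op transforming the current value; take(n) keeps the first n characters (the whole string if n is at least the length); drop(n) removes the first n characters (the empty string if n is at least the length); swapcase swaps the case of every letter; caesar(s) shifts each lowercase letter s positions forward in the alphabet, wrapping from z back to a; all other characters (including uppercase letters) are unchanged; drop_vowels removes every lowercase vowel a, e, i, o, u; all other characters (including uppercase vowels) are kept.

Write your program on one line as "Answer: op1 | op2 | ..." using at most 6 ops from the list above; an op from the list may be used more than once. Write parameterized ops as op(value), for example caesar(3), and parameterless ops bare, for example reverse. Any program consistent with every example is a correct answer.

reverse | caesar(17) | caesar(7) | reverse | caesar(22)

Check, running the answer program on each example:
  "hpyvnhwvkema" -> "amekvwhnvyph" -> "rdvbmnyempgy" -> "ykcitufltwnf" -> "fnwtlfuticky" -> "bjsphbqpeygu"
  "lysqxagul" -> "lugaxqsyl" -> "clxrohjpc" -> "jseyvoqwj" -> "jwqovyesj" -> "fsmkruaof"
  "urvrdafnrhn" -> "nhrnfadrvru" -> "eyiewruimil" -> "lfpldybptps" -> "sptpbydlpfl" -> "olplxuzhlbh"
  "ajor" -> "roja" -> "ifar" -> "pmhy" -> "yhmp" -> "udil"
  "gxzfdkjdoxq" -> "qxodjkdfzxg" -> "hofuabuwqox" -> "ovmbhibdxve" -> "evxdbihbmvo" -> "artzxedxirk"
  "qmfblug" -> "gulbfmq" -> "xlcswdh" -> "esjzdko" -> "okdzjse" -> "kgzvfoa"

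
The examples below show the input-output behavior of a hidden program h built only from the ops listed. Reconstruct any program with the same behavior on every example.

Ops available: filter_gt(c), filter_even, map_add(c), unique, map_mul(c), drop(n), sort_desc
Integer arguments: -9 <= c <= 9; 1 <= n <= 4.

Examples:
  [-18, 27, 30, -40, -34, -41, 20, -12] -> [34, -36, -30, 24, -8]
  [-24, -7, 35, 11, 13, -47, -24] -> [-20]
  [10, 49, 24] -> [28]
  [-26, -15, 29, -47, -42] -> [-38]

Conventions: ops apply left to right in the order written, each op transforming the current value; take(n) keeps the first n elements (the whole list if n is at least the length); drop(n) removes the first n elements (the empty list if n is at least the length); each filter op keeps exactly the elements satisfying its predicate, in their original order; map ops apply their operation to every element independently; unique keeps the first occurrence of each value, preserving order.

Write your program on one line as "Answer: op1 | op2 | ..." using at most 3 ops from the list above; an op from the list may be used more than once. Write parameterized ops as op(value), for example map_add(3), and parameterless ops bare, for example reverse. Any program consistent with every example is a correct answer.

drop(1) | map_add(4) | filter_even

Check, running the answer program on each example:
  [-18, 27, 30, -40, -34, -41, 20, -12] -> [27, 30, -40, -34, -41, 20, -12] -> [31, 34, -36, -30, -37, 24, -8] -> [34, -36, -30, 24, -8]
  [-24, -7, 35, 11, 13, -47, -24] -> [-7, 35, 11, 13, -47, -24] -> [-3, 39, 15, 17, -43, -20] -> [-20]
  [10, 49, 24] -> [49, 24] -> [53, 28] -> [28]
  [-26, -15, 29, -47, -42] -> [-15, 29, -47, -42] -> [-11, 33, -43, -38] -> [-38]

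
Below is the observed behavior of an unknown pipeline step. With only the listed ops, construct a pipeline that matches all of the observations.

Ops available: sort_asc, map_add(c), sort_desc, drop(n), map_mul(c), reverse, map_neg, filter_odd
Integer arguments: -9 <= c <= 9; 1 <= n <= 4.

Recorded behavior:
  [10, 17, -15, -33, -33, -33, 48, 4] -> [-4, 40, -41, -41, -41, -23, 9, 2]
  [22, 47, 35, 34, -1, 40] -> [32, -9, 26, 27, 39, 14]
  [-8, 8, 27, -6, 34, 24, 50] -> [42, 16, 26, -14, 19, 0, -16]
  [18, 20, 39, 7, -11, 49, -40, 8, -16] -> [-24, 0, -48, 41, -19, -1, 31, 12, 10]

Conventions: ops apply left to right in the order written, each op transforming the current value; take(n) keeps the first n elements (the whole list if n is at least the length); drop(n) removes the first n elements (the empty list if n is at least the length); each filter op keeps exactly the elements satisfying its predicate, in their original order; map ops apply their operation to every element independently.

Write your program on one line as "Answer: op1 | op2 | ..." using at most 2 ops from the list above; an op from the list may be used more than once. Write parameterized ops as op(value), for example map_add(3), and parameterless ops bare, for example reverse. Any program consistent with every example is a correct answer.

map_add(-8) | reverse

Check, running the answer program on each example:
  [10, 17, -15, -33, -33, -33, 48, 4] -> [2, 9, -23, -41, -41, -41, 40, -4] -> [-4, 40, -41, -41, -41, -23, 9, 2]
  [22, 47, 35, 34, -1, 40] -> [14, 39, 27, 26, -9, 32] -> [32, -9, 26, 27, 39, 14]
  [-8, 8, 27, -6, 34, 24, 50] -> [-16, 0, 19, -14, 26, 16, 42] -> [42, 16, 26, -14, 19, 0, -16]
  [18, 20, 39, 7, -11, 49, -40, 8, -16] -> [10, 12, 31, -1, -19, 41, -48, 0, -24] -> [-24, 0, -48, 41, -19, -1, 31, 12, 10]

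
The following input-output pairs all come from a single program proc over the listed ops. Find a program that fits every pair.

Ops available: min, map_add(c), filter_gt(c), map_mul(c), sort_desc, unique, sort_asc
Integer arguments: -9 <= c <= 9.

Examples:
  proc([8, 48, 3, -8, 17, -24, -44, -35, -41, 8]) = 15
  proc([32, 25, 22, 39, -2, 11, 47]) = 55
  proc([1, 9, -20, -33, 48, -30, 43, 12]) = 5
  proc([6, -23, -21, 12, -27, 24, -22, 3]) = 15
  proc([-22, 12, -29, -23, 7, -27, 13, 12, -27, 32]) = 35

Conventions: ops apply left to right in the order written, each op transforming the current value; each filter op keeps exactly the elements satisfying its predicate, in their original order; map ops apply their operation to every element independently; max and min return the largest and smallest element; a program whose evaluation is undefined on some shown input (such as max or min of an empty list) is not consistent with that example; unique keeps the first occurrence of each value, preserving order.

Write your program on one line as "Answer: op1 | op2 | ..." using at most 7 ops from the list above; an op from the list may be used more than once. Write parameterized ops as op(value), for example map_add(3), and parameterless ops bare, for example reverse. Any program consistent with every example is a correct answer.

sort_asc | sort_desc | map_mul(5) | filter_gt(1) | unique | min

Check, running the answer program on each example:
  [8, 48, 3, -8, 17, -24, -44, -35, -41, 8] -> [-44, -41, -35, -24, -8, 3, 8, 8, 17, 48] -> [48, 17, 8, 8, 3, -8, -24, -35, -41, -44] -> [240, 85, 40, 40, 15, -40, -120, -175, -205, -220] -> [240, 85, 40, 40, 15] -> [240, 85, 40, 15] -> 15
  [32, 25, 22, 39, -2, 11, 47] -> [-2, 11, 22, 25, 32, 39, 47] -> [47, 39, 32, 25, 22, 11, -2] -> [235, 195, 160, 125, 110, 55, -10] -> [235, 195, 160, 125, 110, 55] -> [235, 195, 160, 125, 110, 55] -> 55
  [1, 9, -20, -33, 48, -30, 43, 12] -> [-33, -30, -20, 1, 9, 12, 43, 48] -> [48, 43, 12, 9, 1, -20, -30, -33] -> [240, 215, 60, 45, 5, -100, -150, -165] -> [240, 215, 60, 45, 5] -> [240, 215, 60, 45, 5] -> 5
  [6, -23, -21, 12, -27, 24, -22, 3] -> [-27, -23, -22, -21, 3, 6, 12, 24] -> [24, 12, 6, 3, -21, -22, -23, -27] -> [120, 60, 30, 15, -105, -110, -115, -135] -> [120, 60, 30, 15] -> [120, 60, 30, 15] -> 15
  [-22, 12, -29, -23, 7, -27, 13, 12, -27, 32] -> [-29, -27, -27, -23, -22, 7, 12, 12, 13, 32] -> [32, 13, 12, 12, 7, -22, -23, -27, -27, -29] -> [160, 65, 60, 60, 35, -110, -115, -135, -135, -145] -> [160, 65, 60, 60, 35] -> [160, 65, 60, 35] -> 35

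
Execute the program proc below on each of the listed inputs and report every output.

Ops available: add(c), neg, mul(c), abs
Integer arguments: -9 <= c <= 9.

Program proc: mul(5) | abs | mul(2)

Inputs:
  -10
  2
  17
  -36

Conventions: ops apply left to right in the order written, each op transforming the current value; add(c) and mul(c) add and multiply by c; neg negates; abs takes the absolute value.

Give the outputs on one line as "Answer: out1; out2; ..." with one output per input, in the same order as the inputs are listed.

Execution, op by op:
  -10 -> -50 -> 50 -> 100
  2 -> 10 -> 10 -> 20
  17 -> 85 -> 85 -> 170
  -36 -> -180 -> 180 -> 360

100; 20; 170; 360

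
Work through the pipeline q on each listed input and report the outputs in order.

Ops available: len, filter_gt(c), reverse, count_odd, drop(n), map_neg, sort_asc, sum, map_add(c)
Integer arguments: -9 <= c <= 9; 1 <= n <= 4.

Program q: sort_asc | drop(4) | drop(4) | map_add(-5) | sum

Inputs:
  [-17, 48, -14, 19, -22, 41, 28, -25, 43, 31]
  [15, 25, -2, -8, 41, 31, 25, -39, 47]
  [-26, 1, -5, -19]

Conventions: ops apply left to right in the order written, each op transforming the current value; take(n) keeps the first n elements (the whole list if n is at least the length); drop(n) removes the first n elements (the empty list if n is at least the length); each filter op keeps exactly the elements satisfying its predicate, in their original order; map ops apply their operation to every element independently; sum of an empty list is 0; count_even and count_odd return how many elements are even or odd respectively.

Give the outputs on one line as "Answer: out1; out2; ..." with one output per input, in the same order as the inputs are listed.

81; 42; 0

Execution, op by op:
  [-17, 48, -14, 19, -22, 41, 28, -25, 43, 31] -> [-25, -22, -17, -14, 19, 28, 31, 41, 43, 48] -> [19, 28, 31, 41, 43, 48] -> [43, 48] -> [38, 43] -> 81
  [15, 25, -2, -8, 41, 31, 25, -39, 47] -> [-39, -8, -2, 15, 25, 25, 31, 41, 47] -> [25, 25, 31, 41, 47] -> [47] -> [42] -> 42
  [-26, 1, -5, -19] -> [-26, -19, -5, 1] -> [] -> [] -> [] -> 0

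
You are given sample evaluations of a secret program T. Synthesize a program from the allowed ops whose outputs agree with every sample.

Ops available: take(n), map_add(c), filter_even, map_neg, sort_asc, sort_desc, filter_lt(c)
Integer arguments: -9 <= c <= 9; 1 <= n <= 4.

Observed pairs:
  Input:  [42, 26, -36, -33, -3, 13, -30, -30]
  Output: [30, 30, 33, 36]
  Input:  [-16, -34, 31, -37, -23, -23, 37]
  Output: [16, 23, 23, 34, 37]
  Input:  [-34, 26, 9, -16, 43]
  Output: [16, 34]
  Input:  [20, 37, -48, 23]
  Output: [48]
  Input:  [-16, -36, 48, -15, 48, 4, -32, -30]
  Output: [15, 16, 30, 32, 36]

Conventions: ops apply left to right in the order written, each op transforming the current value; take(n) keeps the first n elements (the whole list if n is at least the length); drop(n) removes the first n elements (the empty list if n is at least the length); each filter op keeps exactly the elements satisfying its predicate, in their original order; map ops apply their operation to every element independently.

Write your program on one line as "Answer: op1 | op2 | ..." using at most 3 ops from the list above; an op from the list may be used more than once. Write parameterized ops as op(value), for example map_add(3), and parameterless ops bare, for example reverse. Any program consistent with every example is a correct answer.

filter_lt(-5) | sort_desc | map_neg

Check, running the answer program on each example:
  [42, 26, -36, -33, -3, 13, -30, -30] -> [-36, -33, -30, -30] -> [-30, -30, -33, -36] -> [30, 30, 33, 36]
  [-16, -34, 31, -37, -23, -23, 37] -> [-16, -34, -37, -23, -23] -> [-16, -23, -23, -34, -37] -> [16, 23, 23, 34, 37]
  [-34, 26, 9, -16, 43] -> [-34, -16] -> [-16, -34] -> [16, 34]
  [20, 37, -48, 23] -> [-48] -> [-48] -> [48]
  [-16, -36, 48, -15, 48, 4, -32, -30] -> [-16, -36, -15, -32, -30] -> [-15, -16, -30, -32, -36] -> [15, 16, 30, 32, 36]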